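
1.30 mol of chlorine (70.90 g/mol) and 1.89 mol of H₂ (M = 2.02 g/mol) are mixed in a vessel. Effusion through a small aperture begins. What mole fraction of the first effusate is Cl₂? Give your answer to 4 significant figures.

0.1040

Rate_i ∝ x_i/√M_i (Graham's law weighted by mole fraction), so the effusate composition follows n_i/√M_i.
x_Cl₂(eff) = (n_Cl₂/√M_Cl₂) / (n_Cl₂/√M_Cl₂ + n_H₂/√M_H₂)
= (1.30/√70.90) / (1.30/√70.90 + 1.89/√2.02) = 0.1544/(0.1544 + 1.330) = 0.1040.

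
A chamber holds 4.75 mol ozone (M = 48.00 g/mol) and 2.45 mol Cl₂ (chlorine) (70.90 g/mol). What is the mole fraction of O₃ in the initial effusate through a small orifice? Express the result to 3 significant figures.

0.702

Effusion rate of each component ∝ n_i/√M_i (partial pressure × 1/√M).
So x_O₃ in the escaping gas = (n_O₃/√M_O₃) / Σ(n_i/√M_i)
= (4.75/√48.00) / (4.75/√48.00 + 2.45/√70.90) = 0.6856/(0.6856 + 0.2910) = 0.702.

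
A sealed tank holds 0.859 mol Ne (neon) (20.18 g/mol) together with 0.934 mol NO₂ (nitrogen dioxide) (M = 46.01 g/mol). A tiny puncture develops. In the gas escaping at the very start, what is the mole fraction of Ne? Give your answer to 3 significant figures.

Rate_i ∝ x_i/√M_i (Graham's law weighted by mole fraction), so the effusate composition follows n_i/√M_i.
Mole fraction of Ne in the effusate = (n_Ne/√M_Ne) / (n_Ne/√M_Ne + n_NO₂/√M_NO₂)
= (0.859/√20.18) / (0.859/√20.18 + 0.934/√46.01) = 0.1912/(0.1912 + 0.1377) = 0.581.

0.581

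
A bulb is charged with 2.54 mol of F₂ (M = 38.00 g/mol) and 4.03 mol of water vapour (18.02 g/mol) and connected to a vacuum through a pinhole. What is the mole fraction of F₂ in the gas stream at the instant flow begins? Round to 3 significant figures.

0.303

Each component's effusion rate ∝ (its partial pressure)·(1/√M) ∝ n_i/√M_i.
So x_F₂ in the escaping gas = (n_F₂/√M_F₂) / Σ(n_i/√M_i)
= (2.54/√38.00) / (2.54/√38.00 + 4.03/√18.02) = 0.4120/(0.4120 + 0.9494) = 0.303.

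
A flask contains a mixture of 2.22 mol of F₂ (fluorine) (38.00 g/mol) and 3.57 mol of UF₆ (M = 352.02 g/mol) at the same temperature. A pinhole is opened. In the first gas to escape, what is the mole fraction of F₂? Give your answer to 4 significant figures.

The effusion rate of species i is ∝ p_i/√M_i ∝ n_i/√M_i.
x_F₂(eff) = (n_F₂/√M_F₂) / (n_F₂/√M_F₂ + n_UF₆/√M_UF₆)
= (2.22/√38.00) / (2.22/√38.00 + 3.57/√352.02) = 0.3601/(0.3601 + 0.1903) = 0.6543.

0.6543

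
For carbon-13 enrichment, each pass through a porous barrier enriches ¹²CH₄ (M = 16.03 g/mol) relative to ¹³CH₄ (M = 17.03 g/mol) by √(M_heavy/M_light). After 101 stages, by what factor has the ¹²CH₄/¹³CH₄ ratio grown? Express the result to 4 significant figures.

21.24

Each stage multiplies the ratio by α = √(17.03/16.03), so after 101 stages the overall factor is α^101 = (17.03/16.03)^(101/2).
= 1.06238^(101/2) = 21.24.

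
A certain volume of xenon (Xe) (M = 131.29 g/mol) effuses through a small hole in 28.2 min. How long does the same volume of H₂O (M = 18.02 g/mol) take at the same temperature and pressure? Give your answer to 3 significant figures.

10.4 min

Graham's law gives t_H₂O/t_Xe = √(M_H₂O/M_Xe) = √(18.02/131.29) = √0.1373 = 0.3705.
So the time for H₂O is 28.2 × 0.3705 = 10.4 min.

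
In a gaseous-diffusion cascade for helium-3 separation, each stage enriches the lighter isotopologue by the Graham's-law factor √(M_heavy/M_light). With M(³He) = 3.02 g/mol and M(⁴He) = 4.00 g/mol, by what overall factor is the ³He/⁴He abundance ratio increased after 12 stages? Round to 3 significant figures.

The single-stage factor is √(M_heavy/M_light), so 12 stages give [√(4.00/3.02)]^12 = (4.00/3.02)^(12/2).
= 1.32450^6 = 5.40.

5.40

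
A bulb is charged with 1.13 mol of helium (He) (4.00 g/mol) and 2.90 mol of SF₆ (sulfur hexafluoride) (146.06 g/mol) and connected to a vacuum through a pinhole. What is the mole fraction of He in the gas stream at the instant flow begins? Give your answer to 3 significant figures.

Each component's effusion rate ∝ (its partial pressure)·(1/√M) ∝ n_i/√M_i.
x_He(eff) = (n_He/√M_He) / (n_He/√M_He + n_SF₆/√M_SF₆)
= (1.13/√4.00) / (1.13/√4.00 + 2.90/√146.06) = 0.5650/(0.5650 + 0.2400) = 0.702.

0.702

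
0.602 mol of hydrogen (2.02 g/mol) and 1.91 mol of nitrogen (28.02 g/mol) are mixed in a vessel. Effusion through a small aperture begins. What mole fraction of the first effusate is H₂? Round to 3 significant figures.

0.540

Each component's effusion rate ∝ (its partial pressure)·(1/√M) ∝ n_i/√M_i.
x_H₂(eff) = (n_H₂/√M_H₂) / (n_H₂/√M_H₂ + n_N₂/√M_N₂)
= (0.602/√2.02) / (0.602/√2.02 + 1.91/√28.02) = 0.4236/(0.4236 + 0.3608) = 0.540.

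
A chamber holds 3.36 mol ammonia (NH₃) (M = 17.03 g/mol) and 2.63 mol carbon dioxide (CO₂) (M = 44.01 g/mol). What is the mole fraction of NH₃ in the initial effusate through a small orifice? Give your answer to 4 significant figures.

0.6725

Each component's effusion rate ∝ (its partial pressure)·(1/√M) ∝ n_i/√M_i.
So x_NH₃ in the escaping gas = (n_NH₃/√M_NH₃) / Σ(n_i/√M_i)
= (3.36/√17.03) / (3.36/√17.03 + 2.63/√44.01) = 0.8142/(0.8142 + 0.3964) = 0.6725.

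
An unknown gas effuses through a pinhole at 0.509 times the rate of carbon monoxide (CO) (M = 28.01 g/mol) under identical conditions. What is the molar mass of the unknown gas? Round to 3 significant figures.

By Graham's law, rate_X/rate_CO = √(M_CO/M_X).
0.509 = √(28.01/M_X)
M_X = 28.01 / 0.509² = 28.01 / 0.2591 = 108 g/mol

108 g/mol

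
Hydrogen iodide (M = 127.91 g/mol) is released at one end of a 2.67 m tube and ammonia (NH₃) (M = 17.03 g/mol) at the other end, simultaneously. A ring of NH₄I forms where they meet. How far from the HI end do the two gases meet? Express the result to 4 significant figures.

0.7138 m

Distances travelled in equal time are proportional to diffusion rates, so d_HI/d_NH₃ = √(M_NH₃/M_HI) = √(17.03/127.91) = 0.3649.
With d_HI + d_NH₃ = 2.67 m, d_NH₃ = 2.67/(1 + 0.3649) = 1.956 m.
d_HI = 2.67 − 1.956 = 0.7138 m.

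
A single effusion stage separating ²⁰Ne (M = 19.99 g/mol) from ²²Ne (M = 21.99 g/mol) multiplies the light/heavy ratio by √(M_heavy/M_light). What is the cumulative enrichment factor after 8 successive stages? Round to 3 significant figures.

1.46

After 8 stages the ratio has grown by (√(21.99/19.99))^8 = (21.99/19.99)^(8/2).
= 1.10005^4 = 1.46.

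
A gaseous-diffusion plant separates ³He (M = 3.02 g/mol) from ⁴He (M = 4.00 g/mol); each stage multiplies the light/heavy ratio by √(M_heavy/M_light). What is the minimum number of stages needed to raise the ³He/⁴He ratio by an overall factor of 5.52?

Single-stage factor α = √(4.00/3.02), so ln α = ½ ln(1.32450) = 0.1405.
Need α^N ≥ 5.52 ⇒ N ≥ ln(5.52) / ln α = 1.708 / 0.1405 = 12.16.
Minimum whole number of stages: N = 13.

13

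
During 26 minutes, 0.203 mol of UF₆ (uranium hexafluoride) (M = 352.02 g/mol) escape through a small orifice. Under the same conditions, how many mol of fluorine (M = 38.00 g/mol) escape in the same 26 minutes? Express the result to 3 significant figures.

Graham's law gives rate_F₂/rate_UF₆ = √(M_UF₆/M_F₂) = √(352.02/38.00) = √9.264 = 3.044.
So the amount for F₂ is 0.203 × 3.044 = 0.618 mol.

0.618 mol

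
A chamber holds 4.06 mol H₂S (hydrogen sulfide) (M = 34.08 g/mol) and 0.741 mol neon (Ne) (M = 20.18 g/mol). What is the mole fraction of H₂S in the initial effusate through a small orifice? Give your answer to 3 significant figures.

Rate_i ∝ x_i/√M_i (Graham's law weighted by mole fraction), so the effusate composition follows n_i/√M_i.
x_H₂S(eff) = (n_H₂S/√M_H₂S) / (n_H₂S/√M_H₂S + n_Ne/√M_Ne)
= (4.06/√34.08) / (4.06/√34.08 + 0.741/√20.18) = 0.6955/(0.6955 + 0.1650) = 0.808.

0.808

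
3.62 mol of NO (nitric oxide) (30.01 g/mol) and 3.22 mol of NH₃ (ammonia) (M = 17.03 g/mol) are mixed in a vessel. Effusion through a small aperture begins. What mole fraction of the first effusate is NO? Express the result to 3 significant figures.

0.459

The effusion rate of species i is ∝ p_i/√M_i ∝ n_i/√M_i.
Mole fraction of NO in the effusate = (n_NO/√M_NO) / (n_NO/√M_NO + n_NH₃/√M_NH₃)
= (3.62/√30.01) / (3.62/√30.01 + 3.22/√17.03) = 0.6608/(0.6608 + 0.7803) = 0.459.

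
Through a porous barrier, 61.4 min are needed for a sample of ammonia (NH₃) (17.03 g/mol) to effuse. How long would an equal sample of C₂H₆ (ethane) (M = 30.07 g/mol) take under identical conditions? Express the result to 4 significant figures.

81.59 min

Since effusion rate ∝ 1/√M, t_C₂H₆/t_NH₃ = √(M_C₂H₆/M_NH₃) = √(30.07/17.03) = √1.766 = 1.329.
So the time for C₂H₆ is 61.4 × 1.329 = 81.59 min.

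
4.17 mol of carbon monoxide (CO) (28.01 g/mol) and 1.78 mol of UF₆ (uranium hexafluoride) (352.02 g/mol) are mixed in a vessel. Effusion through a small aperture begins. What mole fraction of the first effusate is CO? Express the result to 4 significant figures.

Rate_i ∝ x_i/√M_i (Graham's law weighted by mole fraction), so the effusate composition follows n_i/√M_i.
x_CO(eff) = (n_CO/√M_CO) / (n_CO/√M_CO + n_UF₆/√M_UF₆)
= (4.17/√28.01) / (4.17/√28.01 + 1.78/√352.02) = 0.7879/(0.7879 + 0.09487) = 0.8925.

0.8925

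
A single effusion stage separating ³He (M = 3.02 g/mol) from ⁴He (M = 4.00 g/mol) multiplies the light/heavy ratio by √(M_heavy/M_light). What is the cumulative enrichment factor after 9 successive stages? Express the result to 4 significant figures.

3.542

The single-stage factor is √(M_heavy/M_light), so 9 stages give [√(4.00/3.02)]^9 = (4.00/3.02)^(9/2).
= 1.32450^(9/2) = 3.542.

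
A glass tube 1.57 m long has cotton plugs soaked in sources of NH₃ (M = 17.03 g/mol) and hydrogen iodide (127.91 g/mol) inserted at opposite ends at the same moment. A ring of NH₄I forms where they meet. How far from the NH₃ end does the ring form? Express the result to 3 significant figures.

The fronts meet when d_NH₃ + d_HI = L with d_NH₃/d_HI = √(M_HI/M_NH₃) (Graham's law). Here √(M_HI/M_NH₃) = √(127.91/17.03) = 2.741.
With d_NH₃ + d_HI = 1.57 m, d_HI = 1.57/(1 + 2.741) = 0.4197 m.
d_NH₃ = 1.57 − 0.4197 = 1.15 m.

1.15 m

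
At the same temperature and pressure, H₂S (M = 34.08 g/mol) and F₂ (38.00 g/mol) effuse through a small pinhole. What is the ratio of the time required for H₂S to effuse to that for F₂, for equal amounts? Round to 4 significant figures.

0.9470

By Graham's law, t_H₂S/t_F₂ = √(M_H₂S/M_F₂) = √(34.08/38.00) = √0.8968 = 0.9470.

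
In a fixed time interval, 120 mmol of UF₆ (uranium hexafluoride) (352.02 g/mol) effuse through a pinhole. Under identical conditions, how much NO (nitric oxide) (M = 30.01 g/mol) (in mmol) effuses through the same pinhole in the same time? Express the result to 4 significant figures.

411.0 mmol

From Graham's law, rate_NO/rate_UF₆ = √(M_UF₆/M_NO) = √(352.02/30.01) = √11.73 = 3.425.
So the amount for NO is 120 × 3.425 = 411.0 mmol.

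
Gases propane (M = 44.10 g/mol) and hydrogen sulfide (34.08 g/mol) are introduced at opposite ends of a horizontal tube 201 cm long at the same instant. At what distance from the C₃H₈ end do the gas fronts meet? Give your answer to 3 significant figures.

Distances travelled in equal time are proportional to diffusion rates, so d_C₃H₈/d_H₂S = √(M_H₂S/M_C₃H₈) = √(34.08/44.10) = 0.8791.
With d_C₃H₈ + d_H₂S = 201 cm, d_H₂S = 201/(1 + 0.8791) = 107.0 cm.
d_C₃H₈ = 201 − 107.0 = 94.0 cm.

94.0 cm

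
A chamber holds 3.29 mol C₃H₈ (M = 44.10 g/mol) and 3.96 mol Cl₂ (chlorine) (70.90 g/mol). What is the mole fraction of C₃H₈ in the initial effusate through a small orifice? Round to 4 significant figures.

0.5130

Rate_i ∝ x_i/√M_i (Graham's law weighted by mole fraction), so the effusate composition follows n_i/√M_i.
Mole fraction of C₃H₈ in the effusate = (n_C₃H₈/√M_C₃H₈) / (n_C₃H₈/√M_C₃H₈ + n_Cl₂/√M_Cl₂)
= (3.29/√44.10) / (3.29/√44.10 + 3.96/√70.90) = 0.4954/(0.4954 + 0.4703) = 0.5130.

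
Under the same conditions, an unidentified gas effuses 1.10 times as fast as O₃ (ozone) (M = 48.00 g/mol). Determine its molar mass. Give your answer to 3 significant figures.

Since effusion rate ∝ 1/√M, rate_X/rate_O₃ = √(M_O₃/M_X).
1.10 = √(48.00/M_X)
M_X = 48.00 / 1.10² = 48.00 / 1.210 = 39.7 g/mol

39.7 g/mol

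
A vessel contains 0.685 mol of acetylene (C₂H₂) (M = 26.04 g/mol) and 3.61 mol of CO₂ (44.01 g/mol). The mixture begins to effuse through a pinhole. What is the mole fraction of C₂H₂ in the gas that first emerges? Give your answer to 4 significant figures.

The effusion rate of species i is ∝ p_i/√M_i ∝ n_i/√M_i.
Mole fraction of C₂H₂ in the effusate = (n_C₂H₂/√M_C₂H₂) / (n_C₂H₂/√M_C₂H₂ + n_CO₂/√M_CO₂)
= (0.685/√26.04) / (0.685/√26.04 + 3.61/√44.01) = 0.1342/(0.1342 + 0.5442) = 0.1979.

0.1979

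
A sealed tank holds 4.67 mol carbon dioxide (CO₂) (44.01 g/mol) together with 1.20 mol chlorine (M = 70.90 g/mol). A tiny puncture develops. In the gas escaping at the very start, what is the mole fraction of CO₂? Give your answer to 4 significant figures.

Each component's effusion rate ∝ (its partial pressure)·(1/√M) ∝ n_i/√M_i.
Mole fraction of CO₂ in the effusate = (n_CO₂/√M_CO₂) / (n_CO₂/√M_CO₂ + n_Cl₂/√M_Cl₂)
= (4.67/√44.01) / (4.67/√44.01 + 1.20/√70.90) = 0.7039/(0.7039 + 0.1425) = 0.8316.

0.8316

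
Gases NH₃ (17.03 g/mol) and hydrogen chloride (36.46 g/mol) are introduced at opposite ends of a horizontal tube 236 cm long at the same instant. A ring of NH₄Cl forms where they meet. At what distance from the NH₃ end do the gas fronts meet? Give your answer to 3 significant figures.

The fronts meet when d_NH₃ + d_HCl = L with d_NH₃/d_HCl = √(M_HCl/M_NH₃) (Graham's law). Here √(M_HCl/M_NH₃) = √(36.46/17.03) = 1.463.
With d_NH₃ + d_HCl = 236 cm, d_HCl = 236/(1 + 1.463) = 95.81 cm.
d_NH₃ = 236 − 95.81 = 140 cm.

140 cm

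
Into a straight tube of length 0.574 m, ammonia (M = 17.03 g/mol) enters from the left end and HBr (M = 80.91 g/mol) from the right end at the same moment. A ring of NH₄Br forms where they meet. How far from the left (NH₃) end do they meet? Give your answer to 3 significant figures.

Graham's law gives d_NH₃/d_HBr = rate_NH₃/rate_HBr = √(M_HBr/M_NH₃) = √(80.91/17.03) = 2.180.
With d_NH₃ + d_HBr = 0.574 m, d_HBr = 0.574/(1 + 2.180) = 0.1805 m.
d_NH₃ = 0.574 − 0.1805 = 0.393 m.

0.393 m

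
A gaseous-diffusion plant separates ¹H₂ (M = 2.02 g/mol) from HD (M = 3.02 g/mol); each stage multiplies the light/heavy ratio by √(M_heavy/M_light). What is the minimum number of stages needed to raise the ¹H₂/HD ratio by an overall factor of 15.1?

Single-stage factor α = √(3.02/2.02), so ln α = ½ ln(1.49505) = 0.2011.
Need α^N ≥ 15.1 ⇒ N ≥ ln(15.1) / ln α = 2.715 / 0.2011 = 13.50.
So at least 14 stages are needed.

14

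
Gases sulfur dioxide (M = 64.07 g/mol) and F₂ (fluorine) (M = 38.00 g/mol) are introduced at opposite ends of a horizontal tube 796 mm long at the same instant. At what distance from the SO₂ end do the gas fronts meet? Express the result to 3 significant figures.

346 mm

Distances travelled in equal time are proportional to diffusion rates, so d_SO₂/d_F₂ = √(M_F₂/M_SO₂) = √(38.00/64.07) = 0.7701.
With d_SO₂ + d_F₂ = 796 mm, d_F₂ = 796/(1 + 0.7701) = 449.7 mm.
d_SO₂ = 796 − 449.7 = 346 mm.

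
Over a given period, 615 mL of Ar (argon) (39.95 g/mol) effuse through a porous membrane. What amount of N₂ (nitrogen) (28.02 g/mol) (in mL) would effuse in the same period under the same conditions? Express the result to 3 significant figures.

734 mL

Using Graham's law: rate_N₂/rate_Ar = √(M_Ar/M_N₂) = √(39.95/28.02) = √1.426 = 1.194.
So the volume for N₂ is 615 × 1.194 = 734 mL.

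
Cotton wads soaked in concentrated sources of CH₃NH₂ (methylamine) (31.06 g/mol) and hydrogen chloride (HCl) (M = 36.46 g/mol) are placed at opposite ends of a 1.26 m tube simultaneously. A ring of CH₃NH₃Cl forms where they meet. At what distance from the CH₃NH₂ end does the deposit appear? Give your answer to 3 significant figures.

Graham's law gives d_CH₃NH₂/d_HCl = rate_CH₃NH₂/rate_HCl = √(M_HCl/M_CH₃NH₂) = √(36.46/31.06) = 1.083.
With d_CH₃NH₂ + d_HCl = 1.26 m, d_HCl = 1.26/(1 + 1.083) = 0.6048 m.
d_CH₃NH₂ = 1.26 − 0.6048 = 0.655 m.

0.655 m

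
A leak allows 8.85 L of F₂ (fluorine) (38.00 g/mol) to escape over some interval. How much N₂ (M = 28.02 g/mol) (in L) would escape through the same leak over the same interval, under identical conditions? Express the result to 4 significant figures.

From Graham's law, rate_N₂/rate_F₂ = √(M_F₂/M_N₂) = √(38.00/28.02) = √1.356 = 1.165.
So the volume for N₂ is 8.85 × 1.165 = 10.31 L.

10.31 L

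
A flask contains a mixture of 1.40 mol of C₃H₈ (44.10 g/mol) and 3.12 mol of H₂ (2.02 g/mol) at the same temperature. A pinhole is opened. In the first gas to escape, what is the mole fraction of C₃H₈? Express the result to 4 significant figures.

0.08762

Effusion rate of each component ∝ n_i/√M_i (partial pressure × 1/√M).
So x_C₃H₈ in the escaping gas = (n_C₃H₈/√M_C₃H₈) / Σ(n_i/√M_i)
= (1.40/√44.10) / (1.40/√44.10 + 3.12/√2.02) = 0.2108/(0.2108 + 2.195) = 0.08762.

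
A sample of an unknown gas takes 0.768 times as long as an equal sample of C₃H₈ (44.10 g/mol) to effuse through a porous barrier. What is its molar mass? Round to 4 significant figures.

From Graham's law, t_X/t_C₃H₈ = √(M_X/M_C₃H₈).
0.768 = √(M_X/44.10)
M_X = 44.10 × 0.768² = 44.10 × 0.5898 = 26.01 g/mol

26.01 g/mol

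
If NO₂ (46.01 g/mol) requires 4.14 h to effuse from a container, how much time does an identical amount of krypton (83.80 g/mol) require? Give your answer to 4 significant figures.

From Graham's law, t_Kr/t_NO₂ = √(M_Kr/M_NO₂) = √(83.80/46.01) = √1.821 = 1.350.
So the time for Kr is 4.14 × 1.350 = 5.587 h.

5.587 h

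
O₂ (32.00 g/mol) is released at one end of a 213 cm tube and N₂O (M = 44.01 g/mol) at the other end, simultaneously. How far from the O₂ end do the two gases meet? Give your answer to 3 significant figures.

115 cm

The fronts meet when d_O₂ + d_N₂O = L with d_O₂/d_N₂O = √(M_N₂O/M_O₂) (Graham's law). Here √(M_N₂O/M_O₂) = √(44.01/32.00) = 1.173.
With d_O₂ + d_N₂O = 213 cm, d_N₂O = 213/(1 + 1.173) = 98.03 cm.
d_O₂ = 213 − 98.03 = 115 cm.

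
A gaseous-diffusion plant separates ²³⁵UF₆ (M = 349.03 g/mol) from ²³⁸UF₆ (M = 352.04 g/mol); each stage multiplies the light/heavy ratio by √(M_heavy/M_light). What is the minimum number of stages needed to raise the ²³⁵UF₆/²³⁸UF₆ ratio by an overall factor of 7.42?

467

With α = √(352.04/349.03) per stage, ln α = ½ ln(1.00862) = 0.004293.
Need α^N ≥ 7.42 ⇒ N ≥ ln(7.42) / ln α = 2.004 / 0.004293 = 466.80.
So at least 467 stages are needed.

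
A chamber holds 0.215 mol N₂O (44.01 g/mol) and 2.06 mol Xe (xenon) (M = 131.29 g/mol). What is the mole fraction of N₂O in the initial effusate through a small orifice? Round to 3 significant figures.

0.153

The effusion rate of species i is ∝ p_i/√M_i ∝ n_i/√M_i.
So x_N₂O in the escaping gas = (n_N₂O/√M_N₂O) / Σ(n_i/√M_i)
= (0.215/√44.01) / (0.215/√44.01 + 2.06/√131.29) = 0.03241/(0.03241 + 0.1798) = 0.153.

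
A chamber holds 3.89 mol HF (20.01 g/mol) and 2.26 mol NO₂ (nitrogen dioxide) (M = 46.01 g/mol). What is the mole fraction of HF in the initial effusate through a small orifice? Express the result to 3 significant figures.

Effusion rate of each component ∝ n_i/√M_i (partial pressure × 1/√M).
Mole fraction of HF in the effusate = (n_HF/√M_HF) / (n_HF/√M_HF + n_NO₂/√M_NO₂)
= (3.89/√20.01) / (3.89/√20.01 + 2.26/√46.01) = 0.8696/(0.8696 + 0.3332) = 0.723.

0.723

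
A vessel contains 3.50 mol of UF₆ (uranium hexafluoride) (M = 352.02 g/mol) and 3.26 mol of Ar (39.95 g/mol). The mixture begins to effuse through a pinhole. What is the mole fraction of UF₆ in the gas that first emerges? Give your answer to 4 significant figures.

Effusion rate of each component ∝ n_i/√M_i (partial pressure × 1/√M).
So x_UF₆ in the escaping gas = (n_UF₆/√M_UF₆) / Σ(n_i/√M_i)
= (3.50/√352.02) / (3.50/√352.02 + 3.26/√39.95) = 0.1865/(0.1865 + 0.5158) = 0.2656.

0.2656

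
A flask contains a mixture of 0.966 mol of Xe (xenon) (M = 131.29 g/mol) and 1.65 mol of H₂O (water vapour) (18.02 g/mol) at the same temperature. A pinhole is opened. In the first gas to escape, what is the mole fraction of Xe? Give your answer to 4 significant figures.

Rate_i ∝ x_i/√M_i (Graham's law weighted by mole fraction), so the effusate composition follows n_i/√M_i.
Mole fraction of Xe in the effusate = (n_Xe/√M_Xe) / (n_Xe/√M_Xe + n_H₂O/√M_H₂O)
= (0.966/√131.29) / (0.966/√131.29 + 1.65/√18.02) = 0.08431/(0.08431 + 0.3887) = 0.1782.

0.1782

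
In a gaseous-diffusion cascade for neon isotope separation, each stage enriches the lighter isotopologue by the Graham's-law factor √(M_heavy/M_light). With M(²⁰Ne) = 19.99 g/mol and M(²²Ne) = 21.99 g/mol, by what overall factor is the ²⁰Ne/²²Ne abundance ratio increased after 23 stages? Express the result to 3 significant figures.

2.99

Each stage multiplies the ratio by α = √(21.99/19.99), so after 23 stages the overall factor is α^23 = (21.99/19.99)^(23/2).
= 1.10005^(23/2) = 2.99.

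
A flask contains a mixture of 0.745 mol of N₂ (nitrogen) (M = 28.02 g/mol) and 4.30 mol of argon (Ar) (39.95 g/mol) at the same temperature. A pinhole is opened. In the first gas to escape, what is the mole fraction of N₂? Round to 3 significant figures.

0.171

Each component's effusion rate ∝ (its partial pressure)·(1/√M) ∝ n_i/√M_i.
So x_N₂ in the escaping gas = (n_N₂/√M_N₂) / Σ(n_i/√M_i)
= (0.745/√28.02) / (0.745/√28.02 + 4.30/√39.95) = 0.1407/(0.1407 + 0.6803) = 0.171.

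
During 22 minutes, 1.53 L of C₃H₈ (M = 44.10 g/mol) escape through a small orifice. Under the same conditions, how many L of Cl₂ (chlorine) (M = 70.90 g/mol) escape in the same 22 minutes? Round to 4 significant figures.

1.207 L

Since effusion rate ∝ 1/√M, rate_Cl₂/rate_C₃H₈ = √(M_C₃H₈/M_Cl₂) = √(44.10/70.90) = √0.6220 = 0.7887.
So the volume for Cl₂ is 1.53 × 0.7887 = 1.207 L.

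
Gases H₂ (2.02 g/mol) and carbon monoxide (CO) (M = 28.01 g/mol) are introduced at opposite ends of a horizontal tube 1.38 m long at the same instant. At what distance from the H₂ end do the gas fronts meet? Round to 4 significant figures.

1.088 m

Graham's law gives d_H₂/d_CO = rate_H₂/rate_CO = √(M_CO/M_H₂) = √(28.01/2.02) = 3.724.
With d_H₂ + d_CO = 1.38 m, d_CO = 1.38/(1 + 3.724) = 0.2921 m.
d_H₂ = 1.38 − 0.2921 = 1.088 m.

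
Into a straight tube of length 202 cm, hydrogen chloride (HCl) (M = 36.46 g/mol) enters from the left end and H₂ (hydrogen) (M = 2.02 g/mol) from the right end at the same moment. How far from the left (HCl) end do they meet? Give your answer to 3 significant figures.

In equal time, each gas travels a distance ∝ its rate ∝ 1/√M, so d_HCl/d_H₂ = √(M_H₂/M_HCl) = √(2.02/36.46) = 0.2354.
With d_HCl + d_H₂ = 202 cm, d_H₂ = 202/(1 + 0.2354) = 163.5 cm.
d_HCl = 202 − 163.5 = 38.5 cm.

38.5 cm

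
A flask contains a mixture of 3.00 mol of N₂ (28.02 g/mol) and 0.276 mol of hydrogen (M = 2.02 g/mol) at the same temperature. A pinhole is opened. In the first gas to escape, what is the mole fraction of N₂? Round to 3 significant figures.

0.745

The effusion rate of species i is ∝ p_i/√M_i ∝ n_i/√M_i.
Mole fraction of N₂ in the effusate = (n_N₂/√M_N₂) / (n_N₂/√M_N₂ + n_H₂/√M_H₂)
= (3.00/√28.02) / (3.00/√28.02 + 0.276/√2.02) = 0.5667/(0.5667 + 0.1942) = 0.745.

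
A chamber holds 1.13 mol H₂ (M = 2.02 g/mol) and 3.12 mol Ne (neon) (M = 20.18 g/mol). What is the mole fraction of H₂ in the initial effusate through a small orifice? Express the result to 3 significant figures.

0.534

The effusion rate of species i is ∝ p_i/√M_i ∝ n_i/√M_i.
Mole fraction of H₂ in the effusate = (n_H₂/√M_H₂) / (n_H₂/√M_H₂ + n_Ne/√M_Ne)
= (1.13/√2.02) / (1.13/√2.02 + 3.12/√20.18) = 0.7951/(0.7951 + 0.6945) = 0.534.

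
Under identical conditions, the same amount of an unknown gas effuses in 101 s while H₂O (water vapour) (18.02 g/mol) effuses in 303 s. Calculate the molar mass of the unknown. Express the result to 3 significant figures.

Since effusion rate ∝ 1/√M, t_X/t_H₂O = √(M_X/M_H₂O).
101/303 = 0.3333 = √(M_X/18.02)
M_X = 18.02 × 0.3333² = 18.02 × 0.1111 = 2.00 g/mol

2.00 g/mol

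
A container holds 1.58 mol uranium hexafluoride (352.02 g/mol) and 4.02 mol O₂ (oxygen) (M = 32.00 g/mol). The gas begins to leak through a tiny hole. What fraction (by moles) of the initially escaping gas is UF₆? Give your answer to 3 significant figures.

The effusion rate of species i is ∝ p_i/√M_i ∝ n_i/√M_i.
Mole fraction of UF₆ in the effusate = (n_UF₆/√M_UF₆) / (n_UF₆/√M_UF₆ + n_O₂/√M_O₂)
= (1.58/√352.02) / (1.58/√352.02 + 4.02/√32.00) = 0.08421/(0.08421 + 0.7106) = 0.106.

0.106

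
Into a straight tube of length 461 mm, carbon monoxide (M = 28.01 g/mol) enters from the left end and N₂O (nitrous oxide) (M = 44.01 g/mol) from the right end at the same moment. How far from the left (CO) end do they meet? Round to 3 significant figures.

256 mm

In equal time, each gas travels a distance ∝ its rate ∝ 1/√M, so d_CO/d_N₂O = √(M_N₂O/M_CO) = √(44.01/28.01) = 1.253.
With d_CO + d_N₂O = 461 mm, d_N₂O = 461/(1 + 1.253) = 204.6 mm.
d_CO = 461 − 204.6 = 256 mm.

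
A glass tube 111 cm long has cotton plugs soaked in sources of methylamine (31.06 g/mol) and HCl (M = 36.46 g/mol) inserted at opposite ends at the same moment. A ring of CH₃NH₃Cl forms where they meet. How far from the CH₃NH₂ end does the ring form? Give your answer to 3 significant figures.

The fronts meet when d_CH₃NH₂ + d_HCl = L with d_CH₃NH₂/d_HCl = √(M_HCl/M_CH₃NH₂) (Graham's law). Here √(M_HCl/M_CH₃NH₂) = √(36.46/31.06) = 1.083.
With d_CH₃NH₂ + d_HCl = 111 cm, d_HCl = 111/(1 + 1.083) = 53.28 cm.
d_CH₃NH₂ = 111 − 53.28 = 57.7 cm.

57.7 cm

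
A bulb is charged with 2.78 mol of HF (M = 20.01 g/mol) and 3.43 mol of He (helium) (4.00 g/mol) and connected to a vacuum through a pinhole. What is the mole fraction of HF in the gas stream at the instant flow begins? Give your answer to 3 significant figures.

Rate_i ∝ x_i/√M_i (Graham's law weighted by mole fraction), so the effusate composition follows n_i/√M_i.
So x_HF in the escaping gas = (n_HF/√M_HF) / Σ(n_i/√M_i)
= (2.78/√20.01) / (2.78/√20.01 + 3.43/√4.00) = 0.6215/(0.6215 + 1.715) = 0.266.

0.266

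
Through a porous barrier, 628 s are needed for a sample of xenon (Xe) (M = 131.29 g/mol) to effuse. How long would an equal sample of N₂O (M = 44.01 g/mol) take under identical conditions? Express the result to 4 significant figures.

Using Graham's law: t_N₂O/t_Xe = √(M_N₂O/M_Xe) = √(44.01/131.29) = √0.3352 = 0.5790.
So the time for N₂O is 628 × 0.5790 = 363.6 s.

363.6 s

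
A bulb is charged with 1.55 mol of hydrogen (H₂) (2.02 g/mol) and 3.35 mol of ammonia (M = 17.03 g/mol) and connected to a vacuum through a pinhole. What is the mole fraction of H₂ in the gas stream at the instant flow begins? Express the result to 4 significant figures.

Each component's effusion rate ∝ (its partial pressure)·(1/√M) ∝ n_i/√M_i.
Mole fraction of H₂ in the effusate = (n_H₂/√M_H₂) / (n_H₂/√M_H₂ + n_NH₃/√M_NH₃)
= (1.55/√2.02) / (1.55/√2.02 + 3.35/√17.03) = 1.091/(1.091 + 0.8118) = 0.5733.

0.5733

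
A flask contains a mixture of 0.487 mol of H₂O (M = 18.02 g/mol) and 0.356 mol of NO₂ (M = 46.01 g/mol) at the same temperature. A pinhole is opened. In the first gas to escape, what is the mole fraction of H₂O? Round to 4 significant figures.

0.6861

Effusion rate of each component ∝ n_i/√M_i (partial pressure × 1/√M).
So x_H₂O in the escaping gas = (n_H₂O/√M_H₂O) / Σ(n_i/√M_i)
= (0.487/√18.02) / (0.487/√18.02 + 0.356/√46.01) = 0.1147/(0.1147 + 0.05248) = 0.6861.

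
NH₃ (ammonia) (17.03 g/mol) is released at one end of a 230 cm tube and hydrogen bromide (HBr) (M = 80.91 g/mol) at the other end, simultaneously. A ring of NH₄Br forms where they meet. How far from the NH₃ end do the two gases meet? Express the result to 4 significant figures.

157.7 cm

In equal time, each gas travels a distance ∝ its rate ∝ 1/√M, so d_NH₃/d_HBr = √(M_HBr/M_NH₃) = √(80.91/17.03) = 2.180.
With d_NH₃ + d_HBr = 230 cm, d_HBr = 230/(1 + 2.180) = 72.33 cm.
d_NH₃ = 230 − 72.33 = 157.7 cm.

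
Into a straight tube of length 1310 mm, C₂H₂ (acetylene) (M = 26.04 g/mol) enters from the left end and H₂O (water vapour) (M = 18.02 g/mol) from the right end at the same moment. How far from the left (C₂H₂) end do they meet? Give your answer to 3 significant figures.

Distances travelled in equal time are proportional to diffusion rates, so d_C₂H₂/d_H₂O = √(M_H₂O/M_C₂H₂) = √(18.02/26.04) = 0.8319.
With d_C₂H₂ + d_H₂O = 1310 mm, d_H₂O = 1310/(1 + 0.8319) = 715.1 mm.
d_C₂H₂ = 1310 − 715.1 = 595 mm.

595 mm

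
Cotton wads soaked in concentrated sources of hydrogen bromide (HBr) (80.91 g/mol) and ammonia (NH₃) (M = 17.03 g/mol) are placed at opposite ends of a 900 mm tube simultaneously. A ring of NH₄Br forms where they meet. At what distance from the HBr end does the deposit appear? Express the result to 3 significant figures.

283 mm

Graham's law gives d_HBr/d_NH₃ = rate_HBr/rate_NH₃ = √(M_NH₃/M_HBr) = √(17.03/80.91) = 0.4588.
With d_HBr + d_NH₃ = 900 mm, d_NH₃ = 900/(1 + 0.4588) = 617.0 mm.
d_HBr = 900 − 617.0 = 283 mm.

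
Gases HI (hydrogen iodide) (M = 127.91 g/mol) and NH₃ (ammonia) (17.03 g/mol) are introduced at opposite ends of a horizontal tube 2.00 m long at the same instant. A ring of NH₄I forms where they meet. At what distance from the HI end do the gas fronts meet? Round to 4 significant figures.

In equal time, each gas travels a distance ∝ its rate ∝ 1/√M, so d_HI/d_NH₃ = √(M_NH₃/M_HI) = √(17.03/127.91) = 0.3649.
With d_HI + d_NH₃ = 2.00 m, d_NH₃ = 2.00/(1 + 0.3649) = 1.465 m.
d_HI = 2.00 − 1.465 = 0.5347 m.

0.5347 m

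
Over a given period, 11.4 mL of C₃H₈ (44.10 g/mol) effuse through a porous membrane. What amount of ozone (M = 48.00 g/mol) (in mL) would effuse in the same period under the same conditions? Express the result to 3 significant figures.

10.9 mL

From Graham's law, rate_O₃/rate_C₃H₈ = √(M_C₃H₈/M_O₃) = √(44.10/48.00) = √0.9188 = 0.9585.
So the volume for O₃ is 11.4 × 0.9585 = 10.9 mL.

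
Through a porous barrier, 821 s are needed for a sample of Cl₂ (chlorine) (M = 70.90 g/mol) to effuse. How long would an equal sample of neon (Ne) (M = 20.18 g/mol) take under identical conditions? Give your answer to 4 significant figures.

From Graham's law, t_Ne/t_Cl₂ = √(M_Ne/M_Cl₂) = √(20.18/70.90) = √0.2846 = 0.5335.
So the time for Ne is 821 × 0.5335 = 438.0 s.

438.0 s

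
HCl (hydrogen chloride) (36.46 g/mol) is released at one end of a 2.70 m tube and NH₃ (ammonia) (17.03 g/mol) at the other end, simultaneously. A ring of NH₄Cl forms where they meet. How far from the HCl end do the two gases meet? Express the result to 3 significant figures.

Graham's law gives d_HCl/d_NH₃ = rate_HCl/rate_NH₃ = √(M_NH₃/M_HCl) = √(17.03/36.46) = 0.6834.
With d_HCl + d_NH₃ = 2.70 m, d_NH₃ = 2.70/(1 + 0.6834) = 1.604 m.
d_HCl = 2.70 − 1.604 = 1.10 m.

1.10 m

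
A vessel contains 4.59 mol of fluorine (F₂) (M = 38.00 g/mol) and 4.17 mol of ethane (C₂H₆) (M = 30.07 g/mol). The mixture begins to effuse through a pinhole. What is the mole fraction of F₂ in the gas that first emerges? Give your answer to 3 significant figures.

0.495

The effusion rate of species i is ∝ p_i/√M_i ∝ n_i/√M_i.
x_F₂(eff) = (n_F₂/√M_F₂) / (n_F₂/√M_F₂ + n_C₂H₆/√M_C₂H₆)
= (4.59/√38.00) / (4.59/√38.00 + 4.17/√30.07) = 0.7446/(0.7446 + 0.7604) = 0.495.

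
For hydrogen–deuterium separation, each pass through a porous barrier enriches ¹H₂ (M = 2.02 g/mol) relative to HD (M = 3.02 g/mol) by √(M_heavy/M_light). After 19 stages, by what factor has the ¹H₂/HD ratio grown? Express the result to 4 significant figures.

The single-stage factor is √(M_heavy/M_light), so 19 stages give [√(3.02/2.02)]^19 = (3.02/2.02)^(19/2).
= 1.49505^(19/2) = 45.63.

45.63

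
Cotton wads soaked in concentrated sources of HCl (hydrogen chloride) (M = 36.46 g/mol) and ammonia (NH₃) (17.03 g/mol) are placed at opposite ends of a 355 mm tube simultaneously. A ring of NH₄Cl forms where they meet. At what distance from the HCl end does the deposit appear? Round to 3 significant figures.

Graham's law gives d_HCl/d_NH₃ = rate_HCl/rate_NH₃ = √(M_NH₃/M_HCl) = √(17.03/36.46) = 0.6834.
With d_HCl + d_NH₃ = 355 mm, d_NH₃ = 355/(1 + 0.6834) = 210.9 mm.
d_HCl = 355 − 210.9 = 144 mm.

144 mm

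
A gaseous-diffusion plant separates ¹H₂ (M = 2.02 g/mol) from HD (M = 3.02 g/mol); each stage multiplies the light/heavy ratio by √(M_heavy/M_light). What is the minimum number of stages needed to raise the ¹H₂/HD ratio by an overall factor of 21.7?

With α = √(3.02/2.02) per stage, ln α = ½ ln(1.49505) = 0.2011.
Need α^N ≥ 21.7 ⇒ N ≥ ln(21.7) / ln α = 3.077 / 0.2011 = 15.30.
So at least 16 stages are needed.

16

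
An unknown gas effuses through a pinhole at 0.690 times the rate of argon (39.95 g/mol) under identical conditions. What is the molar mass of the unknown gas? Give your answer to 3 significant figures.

Graham's law gives rate_X/rate_Ar = √(M_Ar/M_X).
0.690 = √(39.95/M_X)
M_X = 39.95 / 0.690² = 39.95 / 0.4761 = 83.9 g/mol

83.9 g/mol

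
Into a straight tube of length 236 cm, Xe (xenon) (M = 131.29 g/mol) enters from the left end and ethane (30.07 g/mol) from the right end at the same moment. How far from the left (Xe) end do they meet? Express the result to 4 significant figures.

76.39 cm

Distances travelled in equal time are proportional to diffusion rates, so d_Xe/d_C₂H₆ = √(M_C₂H₆/M_Xe) = √(30.07/131.29) = 0.4786.
With d_Xe + d_C₂H₆ = 236 cm, d_C₂H₆ = 236/(1 + 0.4786) = 159.6 cm.
d_Xe = 236 − 159.6 = 76.39 cm.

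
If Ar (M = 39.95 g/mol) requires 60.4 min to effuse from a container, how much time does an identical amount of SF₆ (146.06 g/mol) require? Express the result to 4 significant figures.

115.5 min

Using Graham's law: t_SF₆/t_Ar = √(M_SF₆/M_Ar) = √(146.06/39.95) = √3.656 = 1.912.
So the time for SF₆ is 60.4 × 1.912 = 115.5 min.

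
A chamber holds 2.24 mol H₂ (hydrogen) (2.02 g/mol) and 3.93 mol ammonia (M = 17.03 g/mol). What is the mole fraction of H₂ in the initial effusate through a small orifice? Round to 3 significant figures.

0.623

Each component's effusion rate ∝ (its partial pressure)·(1/√M) ∝ n_i/√M_i.
Mole fraction of H₂ in the effusate = (n_H₂/√M_H₂) / (n_H₂/√M_H₂ + n_NH₃/√M_NH₃)
= (2.24/√2.02) / (2.24/√2.02 + 3.93/√17.03) = 1.576/(1.576 + 0.9523) = 0.623.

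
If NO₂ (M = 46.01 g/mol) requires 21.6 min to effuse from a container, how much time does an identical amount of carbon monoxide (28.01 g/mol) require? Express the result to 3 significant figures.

Using Graham's law: t_CO/t_NO₂ = √(M_CO/M_NO₂) = √(28.01/46.01) = √0.6088 = 0.7802.
So the time for CO is 21.6 × 0.7802 = 16.9 min.

16.9 min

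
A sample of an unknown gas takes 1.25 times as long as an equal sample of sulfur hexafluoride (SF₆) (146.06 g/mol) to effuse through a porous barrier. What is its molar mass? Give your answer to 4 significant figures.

Using Graham's law: t_X/t_SF₆ = √(M_X/M_SF₆).
1.25 = √(M_X/146.06)
M_X = 146.06 × 1.25² = 146.06 × 1.562 = 228.2 g/mol

228.2 g/mol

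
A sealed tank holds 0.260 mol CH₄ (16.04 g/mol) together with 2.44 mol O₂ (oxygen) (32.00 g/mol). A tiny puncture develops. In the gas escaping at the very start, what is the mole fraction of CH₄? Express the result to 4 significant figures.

Effusion rate of each component ∝ n_i/√M_i (partial pressure × 1/√M).
Mole fraction of CH₄ in the effusate = (n_CH₄/√M_CH₄) / (n_CH₄/√M_CH₄ + n_O₂/√M_O₂)
= (0.260/√16.04) / (0.260/√16.04 + 2.44/√32.00) = 0.06492/(0.06492 + 0.4313) = 0.1308.

0.1308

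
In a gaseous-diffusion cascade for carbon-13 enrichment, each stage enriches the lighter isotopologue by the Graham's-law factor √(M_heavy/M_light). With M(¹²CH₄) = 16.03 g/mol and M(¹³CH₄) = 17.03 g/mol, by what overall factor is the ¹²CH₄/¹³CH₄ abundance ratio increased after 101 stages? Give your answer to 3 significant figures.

Each stage multiplies the ratio by α = √(17.03/16.03), so after 101 stages the overall factor is α^101 = (17.03/16.03)^(101/2).
= 1.06238^(101/2) = 21.2.

21.2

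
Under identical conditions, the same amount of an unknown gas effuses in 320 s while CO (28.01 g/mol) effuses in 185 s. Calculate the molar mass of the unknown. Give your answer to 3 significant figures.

Using Graham's law: t_X/t_CO = √(M_X/M_CO).
320/185 = 1.730 = √(M_X/28.01)
M_X = 28.01 × 1.730² = 28.01 × 2.992 = 83.8 g/mol

83.8 g/mol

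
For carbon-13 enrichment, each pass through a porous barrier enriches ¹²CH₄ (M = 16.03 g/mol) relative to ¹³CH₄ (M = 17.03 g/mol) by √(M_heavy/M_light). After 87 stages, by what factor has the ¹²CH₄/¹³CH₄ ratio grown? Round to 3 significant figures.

13.9

After 87 stages the ratio has grown by (√(17.03/16.03))^87 = (17.03/16.03)^(87/2).
= 1.06238^(87/2) = 13.9.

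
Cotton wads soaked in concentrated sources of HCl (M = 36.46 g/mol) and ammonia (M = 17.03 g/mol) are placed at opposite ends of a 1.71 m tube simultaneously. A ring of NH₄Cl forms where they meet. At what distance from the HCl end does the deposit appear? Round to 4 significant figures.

Graham's law gives d_HCl/d_NH₃ = rate_HCl/rate_NH₃ = √(M_NH₃/M_HCl) = √(17.03/36.46) = 0.6834.
With d_HCl + d_NH₃ = 1.71 m, d_NH₃ = 1.71/(1 + 0.6834) = 1.016 m.
d_HCl = 1.71 − 1.016 = 0.6942 m.

0.6942 m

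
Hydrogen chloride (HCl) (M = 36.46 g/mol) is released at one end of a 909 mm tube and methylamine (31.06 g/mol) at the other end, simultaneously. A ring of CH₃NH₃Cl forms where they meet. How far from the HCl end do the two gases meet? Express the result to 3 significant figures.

436 mm

Distances travelled in equal time are proportional to diffusion rates, so d_HCl/d_CH₃NH₂ = √(M_CH₃NH₂/M_HCl) = √(31.06/36.46) = 0.9230.
With d_HCl + d_CH₃NH₂ = 909 mm, d_CH₃NH₂ = 909/(1 + 0.9230) = 472.7 mm.
d_HCl = 909 − 472.7 = 436 mm.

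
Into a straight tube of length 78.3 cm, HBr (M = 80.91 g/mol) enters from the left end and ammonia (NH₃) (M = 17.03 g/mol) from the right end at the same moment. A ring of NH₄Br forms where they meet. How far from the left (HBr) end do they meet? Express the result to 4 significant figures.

Distances travelled in equal time are proportional to diffusion rates, so d_HBr/d_NH₃ = √(M_NH₃/M_HBr) = √(17.03/80.91) = 0.4588.
With d_HBr + d_NH₃ = 78.3 cm, d_NH₃ = 78.3/(1 + 0.4588) = 53.67 cm.
d_HBr = 78.3 − 53.67 = 24.63 cm.

24.63 cm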